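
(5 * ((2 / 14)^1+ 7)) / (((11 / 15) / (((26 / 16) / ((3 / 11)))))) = 8125 / 28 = 290.18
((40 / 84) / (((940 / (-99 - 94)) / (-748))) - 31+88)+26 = 154103 / 987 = 156.13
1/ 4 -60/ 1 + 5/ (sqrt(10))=-239/ 4 + sqrt(10)/ 2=-58.17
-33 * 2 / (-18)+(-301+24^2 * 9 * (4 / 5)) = 3849.87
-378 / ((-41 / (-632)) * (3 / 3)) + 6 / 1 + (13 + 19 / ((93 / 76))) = -22085677 / 3813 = -5792.20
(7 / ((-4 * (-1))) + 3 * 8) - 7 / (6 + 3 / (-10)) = 5591 / 228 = 24.52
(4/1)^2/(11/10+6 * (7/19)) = 4.83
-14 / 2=-7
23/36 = 0.64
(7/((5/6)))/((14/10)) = 6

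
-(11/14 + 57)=-809/14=-57.79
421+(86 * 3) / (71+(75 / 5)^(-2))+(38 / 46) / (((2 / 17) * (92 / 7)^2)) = 424.67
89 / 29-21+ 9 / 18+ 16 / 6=-2569 / 174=-14.76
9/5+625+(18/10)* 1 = 3143/5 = 628.60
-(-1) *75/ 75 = 1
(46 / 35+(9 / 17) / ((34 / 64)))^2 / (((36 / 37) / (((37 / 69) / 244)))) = 186986191561 / 15502909104900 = 0.01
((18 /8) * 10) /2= 45 /4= 11.25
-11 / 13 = -0.85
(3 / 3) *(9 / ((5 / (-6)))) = -54 / 5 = -10.80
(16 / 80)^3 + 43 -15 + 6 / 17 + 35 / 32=2002919 / 68000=29.45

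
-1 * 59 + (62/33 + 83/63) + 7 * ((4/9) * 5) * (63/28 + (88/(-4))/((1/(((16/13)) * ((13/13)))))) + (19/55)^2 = -364916372/825825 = -441.88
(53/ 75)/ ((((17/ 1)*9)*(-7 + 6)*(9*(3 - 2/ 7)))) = -371/ 1962225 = -0.00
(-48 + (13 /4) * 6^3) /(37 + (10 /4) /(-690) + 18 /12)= 180504 /10625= 16.99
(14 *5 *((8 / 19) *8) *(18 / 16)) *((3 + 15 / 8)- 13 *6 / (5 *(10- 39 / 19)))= 2216214 / 2869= 772.47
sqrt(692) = 2 * sqrt(173) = 26.31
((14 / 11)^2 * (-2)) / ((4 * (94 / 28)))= -1372 / 5687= -0.24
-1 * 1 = -1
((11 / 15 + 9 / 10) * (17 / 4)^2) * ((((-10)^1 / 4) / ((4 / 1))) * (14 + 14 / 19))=-495635 / 1824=-271.73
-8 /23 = -0.35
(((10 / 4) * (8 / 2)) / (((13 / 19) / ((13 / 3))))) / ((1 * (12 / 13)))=68.61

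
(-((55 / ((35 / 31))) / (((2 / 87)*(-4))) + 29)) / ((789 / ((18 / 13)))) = 84129 / 95732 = 0.88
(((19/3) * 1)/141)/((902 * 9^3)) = 19/278147034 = 0.00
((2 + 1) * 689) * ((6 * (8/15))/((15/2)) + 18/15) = 84058/25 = 3362.32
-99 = -99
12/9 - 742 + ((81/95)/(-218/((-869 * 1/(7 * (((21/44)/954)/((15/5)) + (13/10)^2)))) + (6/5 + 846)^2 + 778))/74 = -102353901332680730788/138191585960706639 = -740.67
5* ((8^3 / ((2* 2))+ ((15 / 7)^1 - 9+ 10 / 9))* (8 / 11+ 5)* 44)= 154040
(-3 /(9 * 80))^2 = 1 /57600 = 0.00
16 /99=0.16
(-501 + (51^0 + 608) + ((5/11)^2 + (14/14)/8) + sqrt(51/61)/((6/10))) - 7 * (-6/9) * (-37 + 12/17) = -3013469/49368 + 5 * sqrt(3111)/183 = -59.52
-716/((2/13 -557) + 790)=-9308/3031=-3.07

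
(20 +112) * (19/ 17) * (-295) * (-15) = 652817.65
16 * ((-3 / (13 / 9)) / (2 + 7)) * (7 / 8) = -42 / 13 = -3.23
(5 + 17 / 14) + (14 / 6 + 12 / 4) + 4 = 653 / 42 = 15.55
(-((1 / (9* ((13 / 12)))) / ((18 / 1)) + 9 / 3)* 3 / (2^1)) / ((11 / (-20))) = 10550 / 1287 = 8.20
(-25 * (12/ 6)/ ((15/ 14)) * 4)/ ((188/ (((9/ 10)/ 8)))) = -21/ 188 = -0.11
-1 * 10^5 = -100000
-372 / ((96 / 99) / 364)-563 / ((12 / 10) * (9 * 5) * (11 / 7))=-41474902 / 297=-139646.13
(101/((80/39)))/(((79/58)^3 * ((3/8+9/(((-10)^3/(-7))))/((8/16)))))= 22.24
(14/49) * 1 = 2/7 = 0.29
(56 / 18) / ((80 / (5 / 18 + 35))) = 889 / 648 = 1.37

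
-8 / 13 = -0.62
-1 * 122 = -122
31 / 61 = 0.51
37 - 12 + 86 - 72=39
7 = 7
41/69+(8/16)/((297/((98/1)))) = 5186/6831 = 0.76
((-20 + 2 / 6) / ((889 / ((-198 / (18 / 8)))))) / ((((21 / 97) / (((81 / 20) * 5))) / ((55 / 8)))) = 31161735 / 24892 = 1251.88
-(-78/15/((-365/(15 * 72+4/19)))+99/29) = -18907921/1005575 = -18.80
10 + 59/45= 509/45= 11.31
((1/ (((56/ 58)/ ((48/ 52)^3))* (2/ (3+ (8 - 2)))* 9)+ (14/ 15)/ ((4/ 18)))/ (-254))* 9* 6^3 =-344359188/ 9765665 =-35.26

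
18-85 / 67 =1121 / 67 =16.73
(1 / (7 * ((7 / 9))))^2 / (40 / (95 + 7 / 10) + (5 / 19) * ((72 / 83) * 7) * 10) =122244309 / 59418027200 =0.00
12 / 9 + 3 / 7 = 37 / 21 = 1.76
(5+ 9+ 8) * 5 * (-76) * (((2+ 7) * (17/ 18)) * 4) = -284240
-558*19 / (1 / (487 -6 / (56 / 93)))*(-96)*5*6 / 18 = 5664436560 / 7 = 809205222.86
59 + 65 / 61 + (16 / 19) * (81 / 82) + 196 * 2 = 21521232 / 47519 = 452.90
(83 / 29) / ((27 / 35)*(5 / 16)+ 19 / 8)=9296 / 8497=1.09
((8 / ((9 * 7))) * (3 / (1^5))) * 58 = 464 / 21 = 22.10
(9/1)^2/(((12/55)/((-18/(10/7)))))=-18711/4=-4677.75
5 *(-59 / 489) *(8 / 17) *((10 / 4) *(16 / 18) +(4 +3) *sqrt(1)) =-195880 / 74817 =-2.62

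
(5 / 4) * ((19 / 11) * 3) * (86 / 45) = 817 / 66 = 12.38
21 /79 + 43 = 3418 /79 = 43.27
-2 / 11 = -0.18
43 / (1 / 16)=688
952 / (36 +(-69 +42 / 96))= -15232 / 521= -29.24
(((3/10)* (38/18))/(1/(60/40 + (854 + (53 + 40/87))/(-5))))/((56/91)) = -185.24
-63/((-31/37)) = 2331/31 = 75.19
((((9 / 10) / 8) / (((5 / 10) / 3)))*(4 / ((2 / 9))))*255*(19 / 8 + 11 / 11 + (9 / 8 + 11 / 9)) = 141831 / 8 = 17728.88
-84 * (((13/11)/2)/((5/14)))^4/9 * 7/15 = -13440692356/411778125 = -32.64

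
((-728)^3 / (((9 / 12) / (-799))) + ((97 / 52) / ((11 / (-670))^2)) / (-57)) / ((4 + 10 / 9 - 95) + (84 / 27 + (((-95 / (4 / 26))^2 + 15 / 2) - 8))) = 1078214.45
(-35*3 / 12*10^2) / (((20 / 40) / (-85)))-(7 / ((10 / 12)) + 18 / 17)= 12642946 / 85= 148740.54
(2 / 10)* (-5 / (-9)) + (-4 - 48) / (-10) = 239 / 45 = 5.31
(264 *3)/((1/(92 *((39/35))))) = 2841696/35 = 81191.31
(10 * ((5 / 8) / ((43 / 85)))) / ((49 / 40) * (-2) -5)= -10625 / 6407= -1.66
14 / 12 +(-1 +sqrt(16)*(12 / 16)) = 19 / 6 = 3.17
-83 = -83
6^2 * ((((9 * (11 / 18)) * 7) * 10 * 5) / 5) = 13860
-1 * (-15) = 15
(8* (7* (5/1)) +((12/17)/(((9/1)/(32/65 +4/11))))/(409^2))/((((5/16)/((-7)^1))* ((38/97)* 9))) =-181915812739136/102263057325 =-1778.90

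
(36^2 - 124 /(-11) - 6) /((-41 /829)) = -11866306 /451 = -26311.10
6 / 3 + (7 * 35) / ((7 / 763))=26707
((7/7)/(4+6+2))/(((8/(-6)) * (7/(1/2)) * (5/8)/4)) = -1/35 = -0.03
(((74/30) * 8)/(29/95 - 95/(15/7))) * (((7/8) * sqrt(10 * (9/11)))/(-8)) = 0.14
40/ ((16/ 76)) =190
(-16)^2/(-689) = -256/689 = -0.37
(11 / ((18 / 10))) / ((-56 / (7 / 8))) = -55 / 576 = -0.10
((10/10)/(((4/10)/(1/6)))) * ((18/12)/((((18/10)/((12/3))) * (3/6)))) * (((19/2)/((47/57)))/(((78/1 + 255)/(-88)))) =-397100/46953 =-8.46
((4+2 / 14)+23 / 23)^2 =26.45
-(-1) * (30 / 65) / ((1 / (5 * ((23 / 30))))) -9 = -94 / 13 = -7.23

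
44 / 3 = 14.67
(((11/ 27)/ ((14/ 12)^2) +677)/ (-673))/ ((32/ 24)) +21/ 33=-0.12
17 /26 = 0.65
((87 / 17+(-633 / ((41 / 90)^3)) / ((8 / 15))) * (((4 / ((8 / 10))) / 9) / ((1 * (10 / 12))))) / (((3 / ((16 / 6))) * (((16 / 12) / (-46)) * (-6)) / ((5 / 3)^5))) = -1409032300850000 / 2562413859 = -549884.75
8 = 8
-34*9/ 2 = -153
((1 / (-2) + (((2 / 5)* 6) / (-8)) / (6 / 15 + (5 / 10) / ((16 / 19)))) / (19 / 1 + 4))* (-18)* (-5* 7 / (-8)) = 26775 / 9752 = 2.75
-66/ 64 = -33/ 32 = -1.03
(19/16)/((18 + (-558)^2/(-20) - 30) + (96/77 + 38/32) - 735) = -7315/100486637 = -0.00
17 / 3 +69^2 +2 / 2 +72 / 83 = 1187365 / 249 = 4768.53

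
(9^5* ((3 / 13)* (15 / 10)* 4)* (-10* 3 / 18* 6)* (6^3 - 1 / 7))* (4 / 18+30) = -485373332160 / 91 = -5333772880.88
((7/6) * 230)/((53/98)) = 78890/159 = 496.16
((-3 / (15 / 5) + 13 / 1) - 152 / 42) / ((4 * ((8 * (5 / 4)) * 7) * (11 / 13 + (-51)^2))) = 143 / 12430320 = 0.00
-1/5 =-0.20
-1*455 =-455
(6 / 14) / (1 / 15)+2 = 59 / 7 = 8.43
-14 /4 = -7 /2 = -3.50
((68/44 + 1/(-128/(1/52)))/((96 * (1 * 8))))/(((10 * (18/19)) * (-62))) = -2149679/627525550080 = -0.00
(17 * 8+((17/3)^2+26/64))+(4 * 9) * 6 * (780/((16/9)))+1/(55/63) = 1503844259/15840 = 94939.66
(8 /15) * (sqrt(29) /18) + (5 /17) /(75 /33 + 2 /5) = 275 /2499 + 4 * sqrt(29) /135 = 0.27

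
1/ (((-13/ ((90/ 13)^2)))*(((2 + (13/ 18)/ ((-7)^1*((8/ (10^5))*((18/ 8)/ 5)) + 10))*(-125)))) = 3644908146/ 256081584005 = 0.01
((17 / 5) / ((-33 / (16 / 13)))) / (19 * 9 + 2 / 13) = -272 / 367125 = -0.00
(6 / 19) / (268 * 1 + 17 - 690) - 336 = -861842 / 2565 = -336.00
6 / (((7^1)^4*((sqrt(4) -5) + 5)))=3 / 2401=0.00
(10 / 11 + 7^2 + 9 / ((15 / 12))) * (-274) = -860634 / 55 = -15647.89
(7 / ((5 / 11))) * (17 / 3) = 1309 / 15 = 87.27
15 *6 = 90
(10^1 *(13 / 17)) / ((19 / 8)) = 1040 / 323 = 3.22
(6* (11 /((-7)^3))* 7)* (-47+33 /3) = 48.49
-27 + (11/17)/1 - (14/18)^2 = -37121/1377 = -26.96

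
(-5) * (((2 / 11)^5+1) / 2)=-805415 / 322102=-2.50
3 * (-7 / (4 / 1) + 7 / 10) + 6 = 57 / 20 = 2.85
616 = 616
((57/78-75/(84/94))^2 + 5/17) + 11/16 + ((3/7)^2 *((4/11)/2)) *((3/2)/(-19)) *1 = 3258990554275/470758288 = 6922.85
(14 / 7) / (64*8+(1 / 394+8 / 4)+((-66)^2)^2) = 788 / 7476248501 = 0.00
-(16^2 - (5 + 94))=-157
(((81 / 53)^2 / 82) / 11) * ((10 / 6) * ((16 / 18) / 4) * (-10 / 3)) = -0.00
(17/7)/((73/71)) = 1207/511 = 2.36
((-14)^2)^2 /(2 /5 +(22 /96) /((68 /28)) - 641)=-156737280 /2613263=-59.98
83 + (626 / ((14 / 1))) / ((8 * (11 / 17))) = 56449 / 616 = 91.64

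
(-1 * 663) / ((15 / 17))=-3757 / 5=-751.40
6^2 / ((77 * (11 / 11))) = 36 / 77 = 0.47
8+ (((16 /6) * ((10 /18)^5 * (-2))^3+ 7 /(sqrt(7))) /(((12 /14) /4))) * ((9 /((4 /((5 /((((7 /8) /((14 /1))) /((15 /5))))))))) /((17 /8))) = 4958731321624088 /1166716415203011+ 20160 * sqrt(7) /17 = 3141.80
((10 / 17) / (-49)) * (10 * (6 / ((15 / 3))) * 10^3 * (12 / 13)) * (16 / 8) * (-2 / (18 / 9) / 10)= 288000 / 10829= 26.60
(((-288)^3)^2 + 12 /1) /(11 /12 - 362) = -6847565144260752 /4333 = -1580328904745.15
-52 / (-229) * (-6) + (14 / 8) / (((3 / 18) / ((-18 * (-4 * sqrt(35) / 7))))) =-312 / 229 + 108 * sqrt(35) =637.57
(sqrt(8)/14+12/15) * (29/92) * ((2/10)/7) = 29 * sqrt(2)/22540+29/4025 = 0.01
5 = 5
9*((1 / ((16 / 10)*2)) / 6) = 15 / 32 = 0.47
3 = 3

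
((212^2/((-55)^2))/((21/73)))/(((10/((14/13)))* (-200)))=-410114/14746875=-0.03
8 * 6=48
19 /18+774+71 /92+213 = 818749 /828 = 988.83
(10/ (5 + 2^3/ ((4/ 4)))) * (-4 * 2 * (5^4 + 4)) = -50320/ 13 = -3870.77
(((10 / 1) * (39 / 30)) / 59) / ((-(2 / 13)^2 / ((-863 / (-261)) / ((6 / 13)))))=-24648143 / 369576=-66.69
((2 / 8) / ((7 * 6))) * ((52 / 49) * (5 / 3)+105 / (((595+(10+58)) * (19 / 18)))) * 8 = 1184350 / 12962313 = 0.09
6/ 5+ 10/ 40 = 29/ 20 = 1.45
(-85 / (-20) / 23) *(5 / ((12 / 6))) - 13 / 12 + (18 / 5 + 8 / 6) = 3967 / 920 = 4.31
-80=-80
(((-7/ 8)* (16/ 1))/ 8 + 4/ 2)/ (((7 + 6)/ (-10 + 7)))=-3/ 52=-0.06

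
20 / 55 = 4 / 11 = 0.36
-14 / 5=-2.80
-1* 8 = -8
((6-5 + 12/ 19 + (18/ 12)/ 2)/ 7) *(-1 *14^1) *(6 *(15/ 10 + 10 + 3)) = -15747/ 38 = -414.39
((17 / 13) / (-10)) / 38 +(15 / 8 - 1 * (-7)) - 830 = -8112749 / 9880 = -821.13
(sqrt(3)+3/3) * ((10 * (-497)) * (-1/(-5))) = -994 * sqrt(3) - 994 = -2715.66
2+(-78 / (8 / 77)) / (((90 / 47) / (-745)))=292085.46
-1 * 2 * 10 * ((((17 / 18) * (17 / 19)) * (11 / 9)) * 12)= -127160 / 513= -247.88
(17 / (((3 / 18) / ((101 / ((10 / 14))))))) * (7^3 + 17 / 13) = 4965880.98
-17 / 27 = -0.63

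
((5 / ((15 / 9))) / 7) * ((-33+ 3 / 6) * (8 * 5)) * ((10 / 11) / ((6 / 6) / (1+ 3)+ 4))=-156000 / 1309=-119.17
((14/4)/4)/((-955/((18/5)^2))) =-567/47750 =-0.01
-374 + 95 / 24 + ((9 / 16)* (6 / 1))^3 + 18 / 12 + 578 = 247.90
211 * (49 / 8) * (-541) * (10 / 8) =-27966995 / 32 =-873968.59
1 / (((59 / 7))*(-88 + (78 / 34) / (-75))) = -2975 / 2207367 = -0.00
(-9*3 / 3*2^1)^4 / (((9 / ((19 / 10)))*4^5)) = 13851 / 640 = 21.64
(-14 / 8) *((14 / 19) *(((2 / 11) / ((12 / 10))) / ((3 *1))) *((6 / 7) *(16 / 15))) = -112 / 1881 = -0.06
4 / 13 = 0.31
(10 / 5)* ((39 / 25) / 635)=78 / 15875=0.00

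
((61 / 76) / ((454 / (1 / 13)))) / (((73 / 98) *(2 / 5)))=0.00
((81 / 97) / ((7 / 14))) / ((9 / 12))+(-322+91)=-22191 / 97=-228.77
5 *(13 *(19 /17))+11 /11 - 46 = 470 /17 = 27.65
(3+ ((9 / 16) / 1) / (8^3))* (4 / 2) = 6.00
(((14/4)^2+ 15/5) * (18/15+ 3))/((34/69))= 88389/680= 129.98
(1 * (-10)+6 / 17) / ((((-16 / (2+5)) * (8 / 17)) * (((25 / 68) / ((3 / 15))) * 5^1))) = 0.98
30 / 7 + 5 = 9.29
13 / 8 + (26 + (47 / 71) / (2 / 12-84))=7890317 / 285704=27.62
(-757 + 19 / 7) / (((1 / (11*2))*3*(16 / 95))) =-229900 / 7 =-32842.86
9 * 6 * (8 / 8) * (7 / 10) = 189 / 5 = 37.80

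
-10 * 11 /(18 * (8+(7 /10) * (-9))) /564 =-275 /43146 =-0.01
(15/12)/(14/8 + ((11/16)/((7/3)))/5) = 0.69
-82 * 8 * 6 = -3936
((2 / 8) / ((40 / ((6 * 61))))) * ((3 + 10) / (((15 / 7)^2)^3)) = 93295657 / 303750000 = 0.31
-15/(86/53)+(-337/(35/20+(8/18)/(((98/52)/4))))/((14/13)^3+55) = -64342601879/5610294366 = -11.47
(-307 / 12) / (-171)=307 / 2052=0.15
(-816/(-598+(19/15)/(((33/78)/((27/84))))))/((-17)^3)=-36960/132858791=-0.00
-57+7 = -50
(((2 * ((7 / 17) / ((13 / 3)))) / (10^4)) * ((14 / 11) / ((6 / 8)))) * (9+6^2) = 441 / 303875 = 0.00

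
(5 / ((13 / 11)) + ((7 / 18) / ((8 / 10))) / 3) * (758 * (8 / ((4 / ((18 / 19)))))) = 4674965 / 741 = 6308.99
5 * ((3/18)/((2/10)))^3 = 625/216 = 2.89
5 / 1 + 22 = 27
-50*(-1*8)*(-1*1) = -400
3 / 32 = 0.09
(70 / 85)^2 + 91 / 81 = 1.80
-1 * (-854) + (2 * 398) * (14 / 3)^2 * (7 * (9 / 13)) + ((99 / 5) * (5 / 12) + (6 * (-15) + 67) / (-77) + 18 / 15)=1699144729 / 20020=84872.36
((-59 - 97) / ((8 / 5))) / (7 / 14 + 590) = -0.17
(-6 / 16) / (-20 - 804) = 0.00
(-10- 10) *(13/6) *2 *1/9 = -260/27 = -9.63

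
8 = 8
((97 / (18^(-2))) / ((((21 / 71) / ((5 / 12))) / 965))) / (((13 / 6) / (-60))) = -107664471000 / 91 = -1183126054.95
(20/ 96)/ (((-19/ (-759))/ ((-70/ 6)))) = -44275/ 456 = -97.09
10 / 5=2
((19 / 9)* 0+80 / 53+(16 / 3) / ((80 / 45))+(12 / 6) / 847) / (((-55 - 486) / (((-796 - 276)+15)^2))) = -32326642173 / 3469433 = -9317.56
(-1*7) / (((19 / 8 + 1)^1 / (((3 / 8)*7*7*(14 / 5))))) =-4802 / 45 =-106.71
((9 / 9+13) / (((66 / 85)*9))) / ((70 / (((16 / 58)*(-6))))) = -136 / 2871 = -0.05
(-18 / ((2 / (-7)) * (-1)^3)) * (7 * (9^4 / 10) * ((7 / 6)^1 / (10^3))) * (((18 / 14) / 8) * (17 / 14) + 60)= -6502298733 / 320000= -20319.68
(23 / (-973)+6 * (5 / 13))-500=-6295609 / 12649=-497.72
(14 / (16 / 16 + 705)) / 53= 7 / 18709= 0.00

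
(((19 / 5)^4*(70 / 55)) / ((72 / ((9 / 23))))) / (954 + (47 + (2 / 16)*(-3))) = 1824494 / 1265790625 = 0.00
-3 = -3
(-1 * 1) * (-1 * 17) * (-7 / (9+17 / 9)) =-153 / 14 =-10.93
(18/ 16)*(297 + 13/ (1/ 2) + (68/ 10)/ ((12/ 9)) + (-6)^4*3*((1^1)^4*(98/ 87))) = 12287061/ 2320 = 5296.15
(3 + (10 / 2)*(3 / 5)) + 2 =8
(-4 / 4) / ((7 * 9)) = -1 / 63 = -0.02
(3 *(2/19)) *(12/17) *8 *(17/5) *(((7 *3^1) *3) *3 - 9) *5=5456.84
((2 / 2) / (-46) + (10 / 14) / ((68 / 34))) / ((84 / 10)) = 45 / 1127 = 0.04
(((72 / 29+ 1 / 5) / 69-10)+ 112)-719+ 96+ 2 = -5192206 / 10005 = -518.96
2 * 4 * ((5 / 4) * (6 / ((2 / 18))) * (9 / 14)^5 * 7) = 7971615 / 19208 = 415.02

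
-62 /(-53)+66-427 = -19071 /53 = -359.83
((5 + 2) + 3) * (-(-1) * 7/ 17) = 4.12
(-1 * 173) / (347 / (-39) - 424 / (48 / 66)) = 6747 / 23084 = 0.29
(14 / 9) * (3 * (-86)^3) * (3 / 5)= -8904784 / 5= -1780956.80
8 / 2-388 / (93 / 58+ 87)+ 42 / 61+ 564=176899166 / 313479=564.31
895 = 895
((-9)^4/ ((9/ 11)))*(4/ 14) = 16038/ 7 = 2291.14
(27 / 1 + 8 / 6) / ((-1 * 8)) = -85 / 24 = -3.54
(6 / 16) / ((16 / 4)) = 0.09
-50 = -50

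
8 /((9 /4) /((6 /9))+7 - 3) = 64 /59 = 1.08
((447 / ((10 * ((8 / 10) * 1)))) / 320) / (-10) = -0.02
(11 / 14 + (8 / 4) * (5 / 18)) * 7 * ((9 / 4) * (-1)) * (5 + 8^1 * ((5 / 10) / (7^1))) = -6591 / 56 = -117.70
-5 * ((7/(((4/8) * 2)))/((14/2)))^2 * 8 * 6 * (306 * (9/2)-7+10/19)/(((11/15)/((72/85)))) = -1349913600/3553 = -379936.28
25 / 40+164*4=5253 / 8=656.62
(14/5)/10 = 7/25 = 0.28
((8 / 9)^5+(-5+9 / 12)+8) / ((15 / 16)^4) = 5.57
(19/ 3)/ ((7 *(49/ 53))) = 1007/ 1029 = 0.98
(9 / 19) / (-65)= -9 / 1235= -0.01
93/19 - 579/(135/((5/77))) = 60782/13167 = 4.62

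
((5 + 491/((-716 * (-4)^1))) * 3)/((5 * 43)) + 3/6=352313/615760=0.57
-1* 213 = -213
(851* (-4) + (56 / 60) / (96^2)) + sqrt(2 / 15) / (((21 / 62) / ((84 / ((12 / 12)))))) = -235284473 / 69120 + 248* sqrt(30) / 15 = -3313.44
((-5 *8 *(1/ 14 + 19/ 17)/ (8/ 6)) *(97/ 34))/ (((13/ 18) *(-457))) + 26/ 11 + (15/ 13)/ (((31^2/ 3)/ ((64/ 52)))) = 4420467543449/ 1651637976989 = 2.68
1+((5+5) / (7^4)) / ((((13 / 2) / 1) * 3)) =93659 / 93639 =1.00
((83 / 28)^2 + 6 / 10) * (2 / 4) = 4.69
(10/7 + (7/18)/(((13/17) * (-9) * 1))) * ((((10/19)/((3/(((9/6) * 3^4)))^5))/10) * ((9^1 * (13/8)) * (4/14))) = 7836354231003/238336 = 32879440.08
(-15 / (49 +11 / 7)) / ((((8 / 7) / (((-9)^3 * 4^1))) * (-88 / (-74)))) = 6608385 / 10384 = 636.40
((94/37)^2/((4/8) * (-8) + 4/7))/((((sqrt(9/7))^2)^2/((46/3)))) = -17426801/998001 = -17.46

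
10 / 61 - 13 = -783 / 61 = -12.84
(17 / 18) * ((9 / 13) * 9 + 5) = 1241 / 117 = 10.61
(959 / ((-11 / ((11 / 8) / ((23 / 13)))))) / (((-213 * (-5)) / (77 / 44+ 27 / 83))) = -8589763 / 65058720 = -0.13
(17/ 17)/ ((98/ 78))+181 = 8908/ 49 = 181.80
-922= -922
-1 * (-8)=8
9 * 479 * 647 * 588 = 1640059596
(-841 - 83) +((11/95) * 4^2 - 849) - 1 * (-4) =-167879/95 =-1767.15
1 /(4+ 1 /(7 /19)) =7 /47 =0.15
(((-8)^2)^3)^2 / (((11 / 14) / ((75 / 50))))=1443109011456 / 11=131191728314.18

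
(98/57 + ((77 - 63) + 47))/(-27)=-3575/1539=-2.32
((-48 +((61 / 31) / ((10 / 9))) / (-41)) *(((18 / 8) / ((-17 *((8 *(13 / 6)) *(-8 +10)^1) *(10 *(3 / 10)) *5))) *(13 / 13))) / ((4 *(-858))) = -1831887 / 514142886400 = -0.00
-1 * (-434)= 434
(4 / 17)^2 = 16 / 289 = 0.06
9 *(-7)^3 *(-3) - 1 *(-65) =9326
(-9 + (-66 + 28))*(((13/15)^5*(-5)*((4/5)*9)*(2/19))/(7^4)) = 139606168/3849103125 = 0.04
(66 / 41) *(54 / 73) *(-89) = -317196 / 2993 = -105.98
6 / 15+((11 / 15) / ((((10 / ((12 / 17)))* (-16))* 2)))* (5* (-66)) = 127 / 136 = 0.93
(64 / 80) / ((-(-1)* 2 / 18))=7.20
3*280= 840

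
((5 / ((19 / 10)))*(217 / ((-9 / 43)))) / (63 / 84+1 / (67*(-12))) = -207700 / 57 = -3643.86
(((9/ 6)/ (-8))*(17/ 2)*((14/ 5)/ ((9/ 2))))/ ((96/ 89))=-10591/ 11520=-0.92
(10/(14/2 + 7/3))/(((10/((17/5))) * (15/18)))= 153/350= 0.44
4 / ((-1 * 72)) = -1 / 18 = -0.06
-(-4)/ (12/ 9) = 3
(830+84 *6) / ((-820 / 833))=-555611 / 410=-1355.15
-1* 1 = -1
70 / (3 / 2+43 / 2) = 70 / 23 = 3.04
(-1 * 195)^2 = 38025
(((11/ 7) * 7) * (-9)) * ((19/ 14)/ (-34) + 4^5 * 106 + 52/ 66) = -5115062703/ 476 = -10745930.05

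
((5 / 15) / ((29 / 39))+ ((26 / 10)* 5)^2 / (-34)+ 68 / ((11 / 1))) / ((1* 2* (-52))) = -17999 / 1127984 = -0.02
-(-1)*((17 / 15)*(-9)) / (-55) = 51 / 275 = 0.19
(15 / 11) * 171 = 2565 / 11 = 233.18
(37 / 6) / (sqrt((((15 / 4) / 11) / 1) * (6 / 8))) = 74 * sqrt(55) / 45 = 12.20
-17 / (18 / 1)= -17 / 18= -0.94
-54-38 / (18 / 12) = -238 / 3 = -79.33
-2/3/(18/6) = -2/9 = -0.22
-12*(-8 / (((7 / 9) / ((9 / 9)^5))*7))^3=4478976 / 117649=38.07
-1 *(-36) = 36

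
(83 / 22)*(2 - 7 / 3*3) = -415 / 22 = -18.86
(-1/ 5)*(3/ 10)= -3/ 50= -0.06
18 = 18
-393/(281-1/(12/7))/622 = -2358/1046515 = -0.00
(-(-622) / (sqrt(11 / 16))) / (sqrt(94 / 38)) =2488* sqrt(9823) / 517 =476.96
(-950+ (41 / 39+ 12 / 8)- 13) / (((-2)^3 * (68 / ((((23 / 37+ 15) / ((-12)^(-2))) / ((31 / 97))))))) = 370604505 / 29822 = 12427.22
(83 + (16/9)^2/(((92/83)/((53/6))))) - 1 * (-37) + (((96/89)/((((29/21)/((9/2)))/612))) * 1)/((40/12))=57017464984/72126045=790.53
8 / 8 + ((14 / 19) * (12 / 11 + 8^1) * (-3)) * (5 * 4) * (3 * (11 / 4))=-3314.79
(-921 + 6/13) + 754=-2165/13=-166.54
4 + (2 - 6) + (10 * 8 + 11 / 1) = 91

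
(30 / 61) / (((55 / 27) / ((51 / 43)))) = 8262 / 28853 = 0.29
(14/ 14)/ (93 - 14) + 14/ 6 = 556/ 237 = 2.35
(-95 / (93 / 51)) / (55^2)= -323 / 18755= -0.02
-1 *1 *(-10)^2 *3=-300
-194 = -194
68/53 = 1.28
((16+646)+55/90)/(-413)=-11927/7434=-1.60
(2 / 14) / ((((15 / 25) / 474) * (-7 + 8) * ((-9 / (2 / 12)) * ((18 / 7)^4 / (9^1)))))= -135485 / 314928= -0.43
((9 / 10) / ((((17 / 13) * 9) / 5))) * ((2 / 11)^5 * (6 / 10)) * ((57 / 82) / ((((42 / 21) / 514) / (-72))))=-329075136 / 561262735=-0.59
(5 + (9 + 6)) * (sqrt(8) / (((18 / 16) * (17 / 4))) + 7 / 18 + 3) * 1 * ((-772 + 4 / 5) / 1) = -470432 / 9-987136 * sqrt(2) / 153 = -61394.54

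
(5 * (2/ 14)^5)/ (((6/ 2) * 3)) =5/ 151263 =0.00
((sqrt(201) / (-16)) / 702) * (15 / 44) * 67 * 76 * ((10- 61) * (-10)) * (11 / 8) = -541025 * sqrt(201) / 4992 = -1536.53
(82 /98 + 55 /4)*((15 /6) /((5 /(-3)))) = -21.88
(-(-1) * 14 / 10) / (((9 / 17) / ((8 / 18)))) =1.18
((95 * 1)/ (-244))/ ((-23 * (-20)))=-19/ 22448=-0.00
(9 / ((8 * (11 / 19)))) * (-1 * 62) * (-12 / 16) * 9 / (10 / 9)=1288143 / 1760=731.90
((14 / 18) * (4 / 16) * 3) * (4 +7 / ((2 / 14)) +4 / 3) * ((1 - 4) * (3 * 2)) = -1141 / 2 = -570.50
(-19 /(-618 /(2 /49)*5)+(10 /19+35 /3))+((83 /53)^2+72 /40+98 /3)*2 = 347606169142 /4040451555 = 86.03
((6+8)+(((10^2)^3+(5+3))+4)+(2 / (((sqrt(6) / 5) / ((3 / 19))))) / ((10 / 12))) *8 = 48 *sqrt(6) / 19+8000208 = 8000214.19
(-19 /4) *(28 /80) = -133 /80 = -1.66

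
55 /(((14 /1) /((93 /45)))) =8.12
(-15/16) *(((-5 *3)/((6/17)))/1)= 1275/32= 39.84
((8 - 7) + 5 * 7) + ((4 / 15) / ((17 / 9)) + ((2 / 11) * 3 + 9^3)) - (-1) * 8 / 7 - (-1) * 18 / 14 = 5027314 / 6545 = 768.12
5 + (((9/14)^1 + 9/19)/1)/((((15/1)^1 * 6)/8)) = 5.10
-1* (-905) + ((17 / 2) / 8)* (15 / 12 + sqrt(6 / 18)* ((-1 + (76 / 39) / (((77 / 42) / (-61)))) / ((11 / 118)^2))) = 58005 / 64- 557151455* sqrt(3) / 207636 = -3741.30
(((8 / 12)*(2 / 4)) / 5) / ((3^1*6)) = 1 / 270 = 0.00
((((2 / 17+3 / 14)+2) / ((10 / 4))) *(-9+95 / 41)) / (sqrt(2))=-15207 *sqrt(2) / 4879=-4.41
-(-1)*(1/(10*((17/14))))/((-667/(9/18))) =-7/113390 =-0.00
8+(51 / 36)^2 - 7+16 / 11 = 7067 / 1584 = 4.46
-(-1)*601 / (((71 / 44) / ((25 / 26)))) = 330550 / 923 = 358.13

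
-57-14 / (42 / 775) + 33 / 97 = -91663 / 291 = -314.99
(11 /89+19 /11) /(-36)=-151 /2937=-0.05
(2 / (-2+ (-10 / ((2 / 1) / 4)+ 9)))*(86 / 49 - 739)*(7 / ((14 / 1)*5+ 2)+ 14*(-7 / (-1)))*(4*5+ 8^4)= 1786056125 / 39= 45796310.90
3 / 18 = 1 / 6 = 0.17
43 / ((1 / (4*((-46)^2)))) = 363952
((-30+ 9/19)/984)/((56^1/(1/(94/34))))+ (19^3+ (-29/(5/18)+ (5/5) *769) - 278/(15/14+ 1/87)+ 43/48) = 2358583927196809/324525915840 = 7267.78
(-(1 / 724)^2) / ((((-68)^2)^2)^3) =-1 / 5123704620218429190675890176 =-0.00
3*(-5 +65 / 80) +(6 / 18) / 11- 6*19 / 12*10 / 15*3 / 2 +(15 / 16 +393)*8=1652359 / 528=3129.47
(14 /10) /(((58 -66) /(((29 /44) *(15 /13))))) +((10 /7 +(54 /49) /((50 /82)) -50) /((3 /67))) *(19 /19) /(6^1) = -8788428881 /50450400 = -174.20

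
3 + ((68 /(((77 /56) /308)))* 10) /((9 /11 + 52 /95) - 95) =-1623.75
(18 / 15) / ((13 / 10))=12 / 13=0.92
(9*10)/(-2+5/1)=30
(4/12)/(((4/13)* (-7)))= -13/84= -0.15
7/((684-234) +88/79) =553/35638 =0.02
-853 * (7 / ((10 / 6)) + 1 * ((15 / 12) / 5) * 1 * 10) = -57151 / 10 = -5715.10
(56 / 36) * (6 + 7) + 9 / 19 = 3539 / 171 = 20.70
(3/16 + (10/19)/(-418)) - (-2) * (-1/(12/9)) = -83471/63536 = -1.31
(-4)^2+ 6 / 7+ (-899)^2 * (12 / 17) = 67890890 / 119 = 570511.68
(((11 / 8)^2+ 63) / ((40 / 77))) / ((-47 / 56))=-2238467 / 15040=-148.83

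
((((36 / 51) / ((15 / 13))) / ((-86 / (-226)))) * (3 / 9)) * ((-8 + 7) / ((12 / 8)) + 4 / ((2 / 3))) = 94016 / 32895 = 2.86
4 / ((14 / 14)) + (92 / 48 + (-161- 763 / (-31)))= -48535 / 372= -130.47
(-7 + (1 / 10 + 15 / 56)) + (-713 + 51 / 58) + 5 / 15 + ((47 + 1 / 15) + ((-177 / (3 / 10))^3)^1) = -333536586277 / 1624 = -205379671.35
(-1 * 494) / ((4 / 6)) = -741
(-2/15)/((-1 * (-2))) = -0.07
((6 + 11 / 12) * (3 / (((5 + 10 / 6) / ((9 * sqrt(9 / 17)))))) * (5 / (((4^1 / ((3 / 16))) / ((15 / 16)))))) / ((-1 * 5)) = -60507 * sqrt(17) / 278528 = -0.90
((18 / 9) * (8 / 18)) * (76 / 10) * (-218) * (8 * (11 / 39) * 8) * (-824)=38444122112 / 1755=21905482.68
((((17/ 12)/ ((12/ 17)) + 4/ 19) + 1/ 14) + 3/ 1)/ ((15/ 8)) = 101293/ 35910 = 2.82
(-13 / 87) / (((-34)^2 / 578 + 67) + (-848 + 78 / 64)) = 0.00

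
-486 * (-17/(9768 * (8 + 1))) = 153/1628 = 0.09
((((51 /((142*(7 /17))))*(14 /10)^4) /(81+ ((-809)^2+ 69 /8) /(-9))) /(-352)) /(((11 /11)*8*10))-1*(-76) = 17739252872382347 /233411222000000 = 76.00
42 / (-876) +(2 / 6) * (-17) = -2503 / 438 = -5.71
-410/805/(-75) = 82/12075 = 0.01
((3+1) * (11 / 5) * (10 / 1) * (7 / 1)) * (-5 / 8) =-385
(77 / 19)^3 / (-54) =-456533 / 370386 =-1.23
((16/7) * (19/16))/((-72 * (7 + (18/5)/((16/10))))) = -19/4662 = -0.00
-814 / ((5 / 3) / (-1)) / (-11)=-222 / 5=-44.40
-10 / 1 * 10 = -100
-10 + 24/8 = -7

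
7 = 7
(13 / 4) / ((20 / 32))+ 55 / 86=2511 / 430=5.84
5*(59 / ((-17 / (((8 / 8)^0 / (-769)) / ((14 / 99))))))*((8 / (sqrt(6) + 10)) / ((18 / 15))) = 486750 / 4301017 - 48675*sqrt(6) / 4301017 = 0.09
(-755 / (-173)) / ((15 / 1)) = 151 / 519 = 0.29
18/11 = 1.64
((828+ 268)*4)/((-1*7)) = -626.29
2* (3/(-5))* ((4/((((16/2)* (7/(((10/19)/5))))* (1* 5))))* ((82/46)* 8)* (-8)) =15744/76475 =0.21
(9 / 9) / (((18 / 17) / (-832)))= -7072 / 9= -785.78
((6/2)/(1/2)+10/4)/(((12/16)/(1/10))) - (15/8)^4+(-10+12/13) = -16216579/798720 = -20.30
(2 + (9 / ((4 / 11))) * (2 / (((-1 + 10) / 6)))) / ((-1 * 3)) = -35 / 3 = -11.67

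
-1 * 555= -555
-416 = -416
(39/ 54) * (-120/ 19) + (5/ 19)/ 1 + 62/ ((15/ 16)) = 17623/ 285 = 61.84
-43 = -43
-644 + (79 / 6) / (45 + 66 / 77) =-1239791 / 1926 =-643.71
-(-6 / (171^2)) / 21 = 2 / 204687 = 0.00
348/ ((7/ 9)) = 3132/ 7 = 447.43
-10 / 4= -5 / 2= -2.50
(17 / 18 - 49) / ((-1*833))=865 / 14994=0.06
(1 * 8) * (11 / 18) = 44 / 9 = 4.89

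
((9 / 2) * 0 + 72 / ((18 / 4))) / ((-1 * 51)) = -0.31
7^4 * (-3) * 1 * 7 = -50421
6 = 6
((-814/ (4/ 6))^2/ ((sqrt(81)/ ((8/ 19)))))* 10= 13251920/ 19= 697469.47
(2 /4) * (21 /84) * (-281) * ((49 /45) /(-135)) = 13769 /48600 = 0.28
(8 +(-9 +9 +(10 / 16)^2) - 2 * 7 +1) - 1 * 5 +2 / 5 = -2947 / 320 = -9.21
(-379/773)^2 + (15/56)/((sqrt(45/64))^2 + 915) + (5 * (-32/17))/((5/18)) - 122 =-43238959940653/277810950557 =-155.64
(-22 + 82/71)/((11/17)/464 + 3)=-2334848/336185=-6.95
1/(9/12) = 4/3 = 1.33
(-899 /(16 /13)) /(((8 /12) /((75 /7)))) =-2629575 /224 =-11739.17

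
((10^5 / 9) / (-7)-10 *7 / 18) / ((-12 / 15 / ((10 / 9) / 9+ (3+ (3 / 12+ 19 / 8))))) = 622354375 / 54432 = 11433.61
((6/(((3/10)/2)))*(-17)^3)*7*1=-1375640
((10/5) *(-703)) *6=-8436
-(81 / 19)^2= -6561 / 361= -18.17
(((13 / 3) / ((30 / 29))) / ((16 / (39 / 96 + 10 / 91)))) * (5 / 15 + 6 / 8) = 62959 / 430080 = 0.15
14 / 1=14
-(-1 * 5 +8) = -3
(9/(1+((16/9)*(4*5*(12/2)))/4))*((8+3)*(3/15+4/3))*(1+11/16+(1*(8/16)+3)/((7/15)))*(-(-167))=55898073/13040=4286.66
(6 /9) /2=1 /3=0.33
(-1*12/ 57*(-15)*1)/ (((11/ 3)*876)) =15/ 15257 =0.00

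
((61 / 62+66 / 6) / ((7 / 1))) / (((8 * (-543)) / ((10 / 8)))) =-3715 / 7541184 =-0.00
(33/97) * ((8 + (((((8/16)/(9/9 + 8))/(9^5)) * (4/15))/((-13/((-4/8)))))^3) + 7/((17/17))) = 183633938218142998958604386/35984832337696708886837625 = 5.10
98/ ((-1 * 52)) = -49/ 26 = -1.88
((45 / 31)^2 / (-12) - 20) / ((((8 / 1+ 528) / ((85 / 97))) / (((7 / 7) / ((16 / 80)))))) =-32960875 / 199857248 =-0.16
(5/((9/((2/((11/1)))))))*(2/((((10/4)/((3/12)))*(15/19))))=38/1485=0.03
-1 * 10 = -10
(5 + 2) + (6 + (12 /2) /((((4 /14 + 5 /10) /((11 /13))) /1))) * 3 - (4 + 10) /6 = 1640 /39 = 42.05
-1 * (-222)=222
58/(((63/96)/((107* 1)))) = 198592/21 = 9456.76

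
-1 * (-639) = 639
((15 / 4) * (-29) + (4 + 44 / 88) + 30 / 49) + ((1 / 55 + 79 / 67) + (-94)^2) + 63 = 6353403087 / 722260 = 8796.56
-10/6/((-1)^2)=-5/3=-1.67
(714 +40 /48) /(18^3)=4289 /34992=0.12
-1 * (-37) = 37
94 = 94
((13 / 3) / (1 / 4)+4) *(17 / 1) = 1088 / 3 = 362.67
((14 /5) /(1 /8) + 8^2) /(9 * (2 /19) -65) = -8208 /6085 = -1.35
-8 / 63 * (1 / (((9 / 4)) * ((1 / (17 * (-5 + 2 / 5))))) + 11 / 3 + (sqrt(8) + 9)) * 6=2272 / 135 - 32 * sqrt(2) / 21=14.67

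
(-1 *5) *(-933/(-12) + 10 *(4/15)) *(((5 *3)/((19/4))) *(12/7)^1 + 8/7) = -1051850/399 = -2636.22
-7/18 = -0.39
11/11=1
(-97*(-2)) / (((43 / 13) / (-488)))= -1230736 / 43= -28621.77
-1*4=-4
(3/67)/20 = 3/1340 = 0.00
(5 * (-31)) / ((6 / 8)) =-620 / 3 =-206.67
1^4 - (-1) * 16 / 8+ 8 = 11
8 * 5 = 40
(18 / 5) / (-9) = -2 / 5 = -0.40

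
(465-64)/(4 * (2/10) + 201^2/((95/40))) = 38095/1616116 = 0.02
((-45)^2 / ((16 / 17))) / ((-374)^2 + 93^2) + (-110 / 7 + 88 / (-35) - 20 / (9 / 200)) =-13853217797 / 29942640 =-462.66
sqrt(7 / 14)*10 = 5*sqrt(2) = 7.07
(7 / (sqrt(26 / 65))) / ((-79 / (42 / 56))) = -21 * sqrt(10) / 632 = -0.11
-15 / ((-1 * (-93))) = -5 / 31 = -0.16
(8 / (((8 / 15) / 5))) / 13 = 75 / 13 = 5.77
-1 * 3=-3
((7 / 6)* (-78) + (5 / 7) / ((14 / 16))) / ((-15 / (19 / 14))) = 27987 / 3430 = 8.16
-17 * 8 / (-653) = 136 / 653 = 0.21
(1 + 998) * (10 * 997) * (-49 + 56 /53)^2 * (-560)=-36012892417840800 /2809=-12820538418597.65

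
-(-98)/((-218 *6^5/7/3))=-343/282528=-0.00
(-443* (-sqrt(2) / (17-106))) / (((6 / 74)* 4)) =-16391* sqrt(2) / 1068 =-21.70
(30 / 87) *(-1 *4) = -40 / 29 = -1.38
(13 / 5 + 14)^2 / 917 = 6889 / 22925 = 0.30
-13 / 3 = -4.33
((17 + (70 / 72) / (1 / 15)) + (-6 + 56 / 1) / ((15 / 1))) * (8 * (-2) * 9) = -5028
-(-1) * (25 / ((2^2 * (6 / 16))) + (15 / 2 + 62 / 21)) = 1139 / 42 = 27.12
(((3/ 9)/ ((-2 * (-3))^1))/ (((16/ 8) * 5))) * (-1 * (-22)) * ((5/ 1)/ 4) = 11/ 72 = 0.15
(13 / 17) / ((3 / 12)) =52 / 17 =3.06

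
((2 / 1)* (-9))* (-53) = 954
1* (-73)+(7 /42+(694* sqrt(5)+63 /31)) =-13169 /186+694* sqrt(5) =1481.03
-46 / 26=-23 / 13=-1.77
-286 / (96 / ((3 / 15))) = -0.60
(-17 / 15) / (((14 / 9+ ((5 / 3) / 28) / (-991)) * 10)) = -707574 / 9711425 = -0.07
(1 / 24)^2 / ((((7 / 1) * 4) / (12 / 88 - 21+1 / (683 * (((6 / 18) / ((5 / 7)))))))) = -731383 / 565458432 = -0.00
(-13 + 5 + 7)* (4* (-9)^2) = -324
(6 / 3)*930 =1860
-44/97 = -0.45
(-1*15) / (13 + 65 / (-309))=-4635 / 3952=-1.17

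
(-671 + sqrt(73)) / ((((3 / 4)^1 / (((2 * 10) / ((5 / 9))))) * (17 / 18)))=-579744 / 17 + 864 * sqrt(73) / 17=-33668.35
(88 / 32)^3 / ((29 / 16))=1331 / 116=11.47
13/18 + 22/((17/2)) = 3.31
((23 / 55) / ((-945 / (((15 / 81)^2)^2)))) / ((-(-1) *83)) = -575 / 91703864637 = -0.00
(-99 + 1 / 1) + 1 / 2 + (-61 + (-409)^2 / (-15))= -339317 / 30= -11310.57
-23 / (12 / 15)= -115 / 4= -28.75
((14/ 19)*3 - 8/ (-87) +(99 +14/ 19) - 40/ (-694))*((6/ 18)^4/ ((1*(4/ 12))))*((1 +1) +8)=585618970/ 15486957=37.81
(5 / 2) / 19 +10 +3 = 499 / 38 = 13.13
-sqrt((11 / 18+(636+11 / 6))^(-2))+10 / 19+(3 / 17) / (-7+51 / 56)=18456653 / 37228334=0.50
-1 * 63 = -63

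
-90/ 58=-1.55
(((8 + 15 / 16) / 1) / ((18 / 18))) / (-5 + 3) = -143 / 32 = -4.47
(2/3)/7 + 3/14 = 13/42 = 0.31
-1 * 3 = -3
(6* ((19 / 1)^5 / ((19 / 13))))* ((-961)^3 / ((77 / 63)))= -81193577782543902 / 11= -7381234343867627.45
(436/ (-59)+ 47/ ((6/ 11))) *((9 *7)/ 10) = 585627/ 1180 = 496.29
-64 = -64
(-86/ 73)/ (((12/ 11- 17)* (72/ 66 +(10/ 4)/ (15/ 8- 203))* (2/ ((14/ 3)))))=8371627/ 52253400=0.16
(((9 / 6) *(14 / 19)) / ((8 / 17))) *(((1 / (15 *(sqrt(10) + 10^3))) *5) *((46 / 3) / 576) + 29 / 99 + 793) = 67288972656227 / 36114838848- 2737 *sqrt(10) / 131326686720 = 1863.19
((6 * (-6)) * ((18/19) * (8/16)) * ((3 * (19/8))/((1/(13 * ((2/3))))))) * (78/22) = -41067/11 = -3733.36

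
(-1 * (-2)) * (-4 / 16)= -1 / 2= -0.50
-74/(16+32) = -37/24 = -1.54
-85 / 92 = -0.92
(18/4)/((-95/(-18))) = 81/95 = 0.85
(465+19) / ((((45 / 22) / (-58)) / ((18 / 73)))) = -1235168 / 365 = -3384.02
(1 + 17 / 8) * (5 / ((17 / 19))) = 2375 / 136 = 17.46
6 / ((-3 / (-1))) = 2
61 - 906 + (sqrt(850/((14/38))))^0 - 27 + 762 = -109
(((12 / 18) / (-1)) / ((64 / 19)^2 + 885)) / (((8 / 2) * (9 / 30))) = -1805 / 2912229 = -0.00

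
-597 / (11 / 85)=-50745 / 11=-4613.18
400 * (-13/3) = -5200/3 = -1733.33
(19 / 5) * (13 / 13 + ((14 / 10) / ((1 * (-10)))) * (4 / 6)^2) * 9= 4009 / 125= 32.07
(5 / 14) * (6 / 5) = 0.43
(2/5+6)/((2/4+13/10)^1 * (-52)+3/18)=-192/2803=-0.07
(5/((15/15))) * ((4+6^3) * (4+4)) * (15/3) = 44000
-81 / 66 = -1.23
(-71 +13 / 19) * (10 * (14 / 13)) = -757.25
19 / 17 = 1.12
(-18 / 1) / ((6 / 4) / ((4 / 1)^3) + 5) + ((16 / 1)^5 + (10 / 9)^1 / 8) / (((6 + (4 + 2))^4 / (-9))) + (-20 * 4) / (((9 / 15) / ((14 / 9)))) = -35525201039 / 53332992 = -666.10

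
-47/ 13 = -3.62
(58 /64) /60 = 29 /1920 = 0.02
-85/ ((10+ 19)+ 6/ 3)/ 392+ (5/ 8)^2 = 37295/ 97216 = 0.38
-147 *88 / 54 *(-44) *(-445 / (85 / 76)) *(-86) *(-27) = -165548304768 / 17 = -9738135574.59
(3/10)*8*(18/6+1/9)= 112/15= 7.47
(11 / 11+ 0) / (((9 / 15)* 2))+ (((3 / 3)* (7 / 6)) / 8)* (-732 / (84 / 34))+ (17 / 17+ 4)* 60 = 257.62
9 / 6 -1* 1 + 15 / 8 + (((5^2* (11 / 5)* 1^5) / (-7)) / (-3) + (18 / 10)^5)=12542107 / 525000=23.89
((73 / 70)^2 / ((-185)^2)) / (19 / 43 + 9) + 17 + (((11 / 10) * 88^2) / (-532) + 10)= 14214669496793 / 1293657085000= 10.99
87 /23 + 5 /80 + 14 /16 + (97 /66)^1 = 75169 /12144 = 6.19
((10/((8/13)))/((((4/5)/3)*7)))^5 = 881095693359375/17623416832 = 49995.74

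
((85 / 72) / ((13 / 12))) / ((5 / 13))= 2.83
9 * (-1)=-9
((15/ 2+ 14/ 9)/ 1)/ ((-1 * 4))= -163/ 72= -2.26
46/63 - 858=-54008/63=-857.27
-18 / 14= -9 / 7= -1.29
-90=-90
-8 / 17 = -0.47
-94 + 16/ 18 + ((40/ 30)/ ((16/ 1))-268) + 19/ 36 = -721/ 2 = -360.50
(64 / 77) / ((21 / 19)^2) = 23104 / 33957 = 0.68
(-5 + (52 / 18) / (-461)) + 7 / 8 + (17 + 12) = 825443 / 33192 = 24.87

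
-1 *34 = -34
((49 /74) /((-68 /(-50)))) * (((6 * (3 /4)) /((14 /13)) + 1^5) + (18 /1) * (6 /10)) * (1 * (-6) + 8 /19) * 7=-29047445 /95608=-303.82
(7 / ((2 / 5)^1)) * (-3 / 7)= -15 / 2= -7.50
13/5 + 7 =48/5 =9.60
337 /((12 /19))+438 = 11659 /12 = 971.58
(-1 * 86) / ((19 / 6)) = -516 / 19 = -27.16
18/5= 3.60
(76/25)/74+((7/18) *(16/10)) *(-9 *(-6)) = 31118/925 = 33.64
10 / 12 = 5 / 6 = 0.83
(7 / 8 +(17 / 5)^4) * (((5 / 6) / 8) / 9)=24909 / 16000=1.56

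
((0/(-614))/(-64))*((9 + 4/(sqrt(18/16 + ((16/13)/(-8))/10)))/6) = 0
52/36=13/9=1.44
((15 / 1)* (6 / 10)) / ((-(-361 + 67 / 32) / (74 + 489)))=162144 / 11485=14.12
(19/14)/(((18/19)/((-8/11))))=-1.04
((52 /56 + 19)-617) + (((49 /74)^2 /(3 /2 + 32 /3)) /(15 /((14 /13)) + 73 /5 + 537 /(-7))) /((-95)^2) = -5085974530356389 /8518201150270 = -597.07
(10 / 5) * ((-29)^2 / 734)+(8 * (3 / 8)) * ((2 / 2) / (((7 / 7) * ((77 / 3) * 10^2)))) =6479003 / 2825900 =2.29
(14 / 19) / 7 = 2 / 19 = 0.11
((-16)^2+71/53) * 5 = 68195/53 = 1286.70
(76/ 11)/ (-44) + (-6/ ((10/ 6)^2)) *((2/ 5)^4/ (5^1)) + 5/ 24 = 9131569/ 226875000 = 0.04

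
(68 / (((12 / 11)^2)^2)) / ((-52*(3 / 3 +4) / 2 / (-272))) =4231249 / 42120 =100.46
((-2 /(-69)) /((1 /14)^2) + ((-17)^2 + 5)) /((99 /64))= 1323392 /6831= 193.73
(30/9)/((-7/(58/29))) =-20/21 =-0.95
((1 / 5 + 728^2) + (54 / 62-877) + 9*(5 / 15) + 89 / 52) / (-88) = -4264649027 / 709280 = -6012.65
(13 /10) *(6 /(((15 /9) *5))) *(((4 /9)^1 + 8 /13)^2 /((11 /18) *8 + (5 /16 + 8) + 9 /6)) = 246016 /3440125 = 0.07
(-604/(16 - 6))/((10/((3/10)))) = -453/250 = -1.81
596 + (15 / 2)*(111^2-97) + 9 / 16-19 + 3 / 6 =1476129 / 16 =92258.06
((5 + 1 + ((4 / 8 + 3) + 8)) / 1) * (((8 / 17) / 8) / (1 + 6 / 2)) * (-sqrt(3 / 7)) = -5 * sqrt(21) / 136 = -0.17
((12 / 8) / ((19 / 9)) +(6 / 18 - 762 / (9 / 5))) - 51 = -17985 / 38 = -473.29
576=576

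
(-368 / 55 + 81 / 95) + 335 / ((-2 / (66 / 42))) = -3936239 / 14630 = -269.05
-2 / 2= -1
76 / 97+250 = 24326 / 97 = 250.78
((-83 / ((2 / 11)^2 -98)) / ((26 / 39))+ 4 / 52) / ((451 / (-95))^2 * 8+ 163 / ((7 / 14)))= 0.00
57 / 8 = 7.12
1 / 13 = 0.08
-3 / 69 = -1 / 23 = -0.04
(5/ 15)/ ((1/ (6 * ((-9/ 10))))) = -9/ 5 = -1.80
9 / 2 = 4.50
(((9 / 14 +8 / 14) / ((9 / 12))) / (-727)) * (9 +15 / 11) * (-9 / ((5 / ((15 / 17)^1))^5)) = 166212 / 4675422059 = 0.00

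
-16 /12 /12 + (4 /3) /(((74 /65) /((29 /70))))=872 /2331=0.37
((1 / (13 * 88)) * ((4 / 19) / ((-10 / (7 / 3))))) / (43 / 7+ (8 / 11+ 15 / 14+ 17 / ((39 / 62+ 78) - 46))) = -119 / 23452650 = -0.00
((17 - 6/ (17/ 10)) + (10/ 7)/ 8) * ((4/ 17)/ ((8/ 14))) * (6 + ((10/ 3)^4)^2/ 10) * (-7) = -228290163157/ 3792258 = -60199.01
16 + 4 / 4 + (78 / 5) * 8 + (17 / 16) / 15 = 34049 / 240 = 141.87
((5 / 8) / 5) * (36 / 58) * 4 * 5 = 45 / 29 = 1.55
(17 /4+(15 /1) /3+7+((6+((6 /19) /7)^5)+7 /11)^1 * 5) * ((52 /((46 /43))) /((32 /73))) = 5481.42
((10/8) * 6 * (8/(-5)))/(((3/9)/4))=-144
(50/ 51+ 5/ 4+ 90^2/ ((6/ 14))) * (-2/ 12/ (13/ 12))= -2908.04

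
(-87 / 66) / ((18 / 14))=-203 / 198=-1.03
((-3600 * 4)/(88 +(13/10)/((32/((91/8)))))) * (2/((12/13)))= -79872000/226463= -352.69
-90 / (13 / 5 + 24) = -450 / 133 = -3.38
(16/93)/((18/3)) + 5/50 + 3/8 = 5621/11160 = 0.50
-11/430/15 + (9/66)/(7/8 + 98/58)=434521/8443050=0.05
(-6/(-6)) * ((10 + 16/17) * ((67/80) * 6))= 18693/340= 54.98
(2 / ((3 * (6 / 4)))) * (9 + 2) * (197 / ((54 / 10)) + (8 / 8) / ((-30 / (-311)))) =278278 / 1215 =229.04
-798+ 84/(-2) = -840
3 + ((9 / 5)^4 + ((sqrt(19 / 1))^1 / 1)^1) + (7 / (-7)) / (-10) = sqrt(19) + 16997 / 1250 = 17.96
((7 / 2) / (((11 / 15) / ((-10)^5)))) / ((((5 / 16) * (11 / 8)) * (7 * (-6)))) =3200000 / 121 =26446.28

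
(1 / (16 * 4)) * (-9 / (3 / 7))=-21 / 64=-0.33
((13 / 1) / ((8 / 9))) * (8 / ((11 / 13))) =1521 / 11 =138.27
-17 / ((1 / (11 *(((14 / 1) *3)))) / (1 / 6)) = -1309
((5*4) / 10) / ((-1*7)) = -2 / 7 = -0.29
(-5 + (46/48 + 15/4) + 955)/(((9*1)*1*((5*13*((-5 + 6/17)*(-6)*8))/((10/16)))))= 389521/85183488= 0.00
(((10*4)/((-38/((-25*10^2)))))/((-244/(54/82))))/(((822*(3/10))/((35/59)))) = -6562500/384096077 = -0.02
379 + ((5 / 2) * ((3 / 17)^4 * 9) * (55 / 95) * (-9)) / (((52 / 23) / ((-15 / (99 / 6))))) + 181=46214271455 / 82518748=560.05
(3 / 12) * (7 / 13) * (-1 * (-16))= 28 / 13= 2.15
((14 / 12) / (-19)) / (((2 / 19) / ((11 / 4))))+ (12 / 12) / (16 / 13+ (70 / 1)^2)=-1226377 / 764592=-1.60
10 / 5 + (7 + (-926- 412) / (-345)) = 1481 / 115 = 12.88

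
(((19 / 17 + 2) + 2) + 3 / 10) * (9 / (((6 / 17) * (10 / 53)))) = 146439 / 200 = 732.20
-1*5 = -5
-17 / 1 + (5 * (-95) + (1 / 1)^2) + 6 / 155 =-76099 / 155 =-490.96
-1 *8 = -8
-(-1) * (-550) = -550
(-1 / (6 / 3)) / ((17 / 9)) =-9 / 34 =-0.26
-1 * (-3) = 3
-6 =-6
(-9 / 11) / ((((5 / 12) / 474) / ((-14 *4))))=52122.76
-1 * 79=-79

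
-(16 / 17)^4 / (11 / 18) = -1179648 / 918731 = -1.28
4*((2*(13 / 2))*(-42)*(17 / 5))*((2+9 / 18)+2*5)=-92820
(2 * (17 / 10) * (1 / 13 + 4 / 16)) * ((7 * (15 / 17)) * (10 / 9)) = 595 / 78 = 7.63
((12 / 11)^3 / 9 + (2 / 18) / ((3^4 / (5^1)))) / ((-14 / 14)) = -146623 / 970299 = -0.15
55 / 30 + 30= 31.83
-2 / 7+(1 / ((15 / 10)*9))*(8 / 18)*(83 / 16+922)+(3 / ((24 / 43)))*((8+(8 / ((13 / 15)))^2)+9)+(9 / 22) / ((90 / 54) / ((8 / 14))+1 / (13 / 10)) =2810822477893 / 4848643800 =579.71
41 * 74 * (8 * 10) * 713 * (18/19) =3115068480/19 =163950972.63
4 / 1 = 4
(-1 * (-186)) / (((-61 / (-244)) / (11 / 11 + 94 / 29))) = 91512 / 29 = 3155.59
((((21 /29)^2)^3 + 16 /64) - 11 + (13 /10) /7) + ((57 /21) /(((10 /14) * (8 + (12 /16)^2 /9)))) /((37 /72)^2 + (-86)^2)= -286128442251367886661 /27459452658609414772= -10.42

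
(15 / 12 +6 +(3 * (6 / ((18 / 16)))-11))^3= 117649 / 64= 1838.27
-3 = -3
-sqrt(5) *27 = -27 *sqrt(5) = -60.37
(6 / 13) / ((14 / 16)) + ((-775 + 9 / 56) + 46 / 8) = -559513 / 728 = -768.56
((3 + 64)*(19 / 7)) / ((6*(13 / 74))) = 47101 / 273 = 172.53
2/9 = 0.22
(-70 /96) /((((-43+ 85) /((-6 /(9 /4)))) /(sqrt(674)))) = 5 *sqrt(674) /108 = 1.20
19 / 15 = 1.27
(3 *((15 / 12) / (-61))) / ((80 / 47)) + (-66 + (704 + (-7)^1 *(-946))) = 28342899 / 3904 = 7259.96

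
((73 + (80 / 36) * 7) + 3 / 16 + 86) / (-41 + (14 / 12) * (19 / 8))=-25163 / 5505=-4.57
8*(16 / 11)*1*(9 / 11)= 1152 / 121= 9.52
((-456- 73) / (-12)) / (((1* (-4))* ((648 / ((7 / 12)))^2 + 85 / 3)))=-25921 / 2902443088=-0.00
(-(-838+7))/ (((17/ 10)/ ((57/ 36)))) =26315/ 34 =773.97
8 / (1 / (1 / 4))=2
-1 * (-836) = 836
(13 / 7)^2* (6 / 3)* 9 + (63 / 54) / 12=219367 / 3528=62.18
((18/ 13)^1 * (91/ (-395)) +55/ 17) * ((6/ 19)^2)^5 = 1184109124608/ 41170109921133715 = 0.00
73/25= 2.92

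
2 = 2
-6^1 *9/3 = -18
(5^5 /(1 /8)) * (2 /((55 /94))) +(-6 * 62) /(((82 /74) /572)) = -48063088 /451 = -106570.04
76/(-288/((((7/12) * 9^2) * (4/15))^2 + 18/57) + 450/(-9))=-957106/652475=-1.47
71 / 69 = 1.03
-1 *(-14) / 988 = 0.01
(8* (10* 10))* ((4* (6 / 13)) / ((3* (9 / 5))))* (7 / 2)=112000 / 117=957.26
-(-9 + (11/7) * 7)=-2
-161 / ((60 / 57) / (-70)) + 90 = 21593 / 2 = 10796.50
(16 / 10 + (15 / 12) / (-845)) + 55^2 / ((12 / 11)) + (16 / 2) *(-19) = 6648076 / 2535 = 2622.52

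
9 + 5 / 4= 41 / 4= 10.25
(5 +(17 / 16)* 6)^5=6240321451 / 32768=190439.50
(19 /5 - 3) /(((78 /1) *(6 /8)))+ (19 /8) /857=65963 /4010760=0.02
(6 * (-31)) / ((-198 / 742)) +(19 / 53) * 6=1222868 / 1749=699.18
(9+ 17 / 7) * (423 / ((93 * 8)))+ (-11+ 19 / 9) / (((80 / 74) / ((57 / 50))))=-46801 / 16275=-2.88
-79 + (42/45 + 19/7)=-7912/105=-75.35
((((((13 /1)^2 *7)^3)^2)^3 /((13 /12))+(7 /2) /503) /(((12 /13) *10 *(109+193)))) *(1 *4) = 248602006787207722076363420995477816384567131537221039230339 /9114360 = 27275859938296021012595880000000000000000000000000000.00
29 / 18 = 1.61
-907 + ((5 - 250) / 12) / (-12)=-130363 / 144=-905.30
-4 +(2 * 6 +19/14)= 131/14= 9.36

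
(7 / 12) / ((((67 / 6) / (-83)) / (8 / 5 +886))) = -1289239 / 335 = -3848.47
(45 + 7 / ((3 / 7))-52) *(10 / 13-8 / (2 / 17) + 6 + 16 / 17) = -373072 / 663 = -562.70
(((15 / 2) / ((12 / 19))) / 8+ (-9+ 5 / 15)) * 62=-42749 / 96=-445.30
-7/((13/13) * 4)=-7/4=-1.75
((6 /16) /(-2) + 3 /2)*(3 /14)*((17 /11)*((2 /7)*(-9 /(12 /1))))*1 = -459 /4928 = -0.09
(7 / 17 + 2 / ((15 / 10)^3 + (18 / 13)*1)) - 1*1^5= -1414 / 8415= -0.17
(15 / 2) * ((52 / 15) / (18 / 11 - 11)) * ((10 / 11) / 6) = -130 / 309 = -0.42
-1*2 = -2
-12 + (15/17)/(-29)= -5931/493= -12.03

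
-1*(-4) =4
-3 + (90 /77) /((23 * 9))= -5303 /1771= -2.99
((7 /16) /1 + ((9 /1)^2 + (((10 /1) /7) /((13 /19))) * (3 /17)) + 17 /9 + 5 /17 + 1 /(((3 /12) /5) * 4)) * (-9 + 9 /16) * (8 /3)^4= -1585911440 /41769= -37968.62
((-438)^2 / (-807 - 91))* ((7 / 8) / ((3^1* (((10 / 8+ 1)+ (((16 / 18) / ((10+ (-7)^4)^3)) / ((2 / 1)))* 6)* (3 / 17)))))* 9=-14115593905125111 / 9994309973393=-1412.36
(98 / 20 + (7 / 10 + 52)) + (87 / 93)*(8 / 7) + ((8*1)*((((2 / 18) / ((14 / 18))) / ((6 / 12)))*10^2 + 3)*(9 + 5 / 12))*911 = 7052815898 / 3255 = 2166763.72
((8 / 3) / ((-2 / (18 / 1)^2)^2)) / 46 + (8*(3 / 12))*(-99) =30438 / 23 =1323.39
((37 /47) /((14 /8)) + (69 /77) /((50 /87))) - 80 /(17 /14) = -196483803 /3076150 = -63.87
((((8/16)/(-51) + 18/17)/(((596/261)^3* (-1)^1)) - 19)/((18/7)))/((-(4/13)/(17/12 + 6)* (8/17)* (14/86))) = 6835686994770595/2926661566464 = 2335.66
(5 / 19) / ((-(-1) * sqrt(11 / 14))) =5 * sqrt(154) / 209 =0.30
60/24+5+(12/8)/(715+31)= 11193/1492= 7.50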